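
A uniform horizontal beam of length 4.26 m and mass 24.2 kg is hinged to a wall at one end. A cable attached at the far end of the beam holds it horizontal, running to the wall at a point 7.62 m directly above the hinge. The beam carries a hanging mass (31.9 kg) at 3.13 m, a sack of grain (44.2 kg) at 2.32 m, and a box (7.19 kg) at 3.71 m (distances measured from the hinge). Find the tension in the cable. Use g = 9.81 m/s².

Taking torques about the hinge:
Beam weight: 24.2 × 9.81 = 237.4 N down at 2.13 m → arm 2.13 m, τ = 237.4 × 2.13 = 505.7 N·m clockwise.
Hanging mass: 31.9 × 9.81 = 312.9 N down at 3.13 m → arm 3.13 m, τ = 312.9 × 3.13 = 979.4 N·m clockwise.
Sack of grain: 44.2 × 9.81 = 433.6 N down at 2.32 m → arm 2.32 m, τ = 433.6 × 2.32 = 1006 N·m clockwise.
Box: 7.19 × 9.81 = 70.53 N down at 3.71 m → arm 3.71 m, τ = 70.53 × 3.71 = 261.7 N·m clockwise.
Total clockwise load moment = 2753 N·m.
The cable tension T acts at 4.26 m; only its component perpendicular to the beam, T sinθ, produces torque. sinθ = h/√(h²+d²) = 7.62/√(7.62²+4.26²) = 0.8729.
Balancing moments: T × 4.26 × 0.8729 = 2753, giving T = 2753 / 3.719 = 740 N.

T ≈ 740 N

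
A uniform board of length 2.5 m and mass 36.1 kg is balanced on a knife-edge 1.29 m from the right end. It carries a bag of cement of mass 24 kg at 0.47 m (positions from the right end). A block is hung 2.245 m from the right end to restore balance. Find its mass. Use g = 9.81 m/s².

m ≈ 22.1 kg

About the knife-edge (at 1.29 m from the right end):
Beam weight: 36.1 × 9.81 = 354.1 N down at 1.25 m → arm 0.04 m, τ = 354.1 × 0.04 = 14.16 N·m clockwise.
Bag of cement: 24 × 9.81 = 235.4 N down at 0.47 m → arm 0.82 m, τ = 235.4 × 0.82 = 193 N·m clockwise.
Net moment of known loads = 207.2 N·m clockwise.
An unknown mass m at 2.245 m has arm 0.955 m; its moment is m·g·0.955 counterclockwise.
For rotational equilibrium, m × 9.81 × 0.955 = 207.2, so m = 207.2 / (9.81 × 0.955) = 22.1 kg.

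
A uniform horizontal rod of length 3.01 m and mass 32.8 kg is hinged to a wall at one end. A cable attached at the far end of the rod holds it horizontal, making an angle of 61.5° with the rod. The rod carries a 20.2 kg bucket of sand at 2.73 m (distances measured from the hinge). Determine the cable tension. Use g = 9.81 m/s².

T ≈ 388 N

Choose the hinge as the axis so the unknown hinge reaction has zero arm there.
Beam weight: 32.8 × 9.81 = 321.8 N down at 1.505 m → arm 1.505 m, τ = 321.8 × 1.505 = 484.3 N·m clockwise.
Bucket of sand: 20.2 × 9.81 = 198.2 N down at 2.73 m → arm 2.73 m, τ = 198.2 × 2.73 = 541.1 N·m clockwise.
Total clockwise load moment = 1025 N·m.
The cable tension T acts at 3.01 m; only its component perpendicular to the rod, T sinθ, produces torque. sin 61.5° = 0.8788.
Στ = 0 ⇒ T × 3.01 × 0.8788 = 1025 ⇒ T = 1025 / 2.645 = 388 N.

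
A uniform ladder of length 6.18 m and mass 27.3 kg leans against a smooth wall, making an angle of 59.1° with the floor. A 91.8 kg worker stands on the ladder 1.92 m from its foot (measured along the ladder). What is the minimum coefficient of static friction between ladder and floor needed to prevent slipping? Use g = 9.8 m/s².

μ_min ≈ 0.212

Sum moments about the foot of the ladder (the floor normal and friction both act there and drop out).
Ladder weight 27.3×9.8 = 267.5 N acts at 3.09 m along the ladder; its horizontal arm is 3.09·cos59.1° = 1.587 m → τ = 424.5 N·m clockwise.
Worker: 91.8×9.8 = 899.6 N at 1.92 m → arm 0.986 m → τ = 887 N·m clockwise.
Wall normal N acts horizontally at the top; its moment arm is the height L sinθ = 6.18·sin59.1° = 5.303 m, counterclockwise.
Στ = 0 ⇒ N × 5.303 = 1312 ⇒ N = 247.4 N.
ΣFx = 0 ⇒ f = N_wall = 247.4 N. ΣFy = 0 ⇒ N_floor = 1167 N.
μ_min = f / N_floor = 247.4 / 1167 = 0.212.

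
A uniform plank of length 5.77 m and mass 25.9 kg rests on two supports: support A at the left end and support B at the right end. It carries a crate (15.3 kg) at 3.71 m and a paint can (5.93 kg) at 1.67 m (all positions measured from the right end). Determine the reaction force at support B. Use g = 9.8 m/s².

Taking torques about support A:
Beam weight: 25.9 × 9.8 = 253.8 N down at 2.885 m → arm 2.885 m, τ = 253.8 × 2.885 = 732.2 N·m clockwise.
Crate: 15.3 × 9.8 = 149.9 N down at 3.71 m → arm 2.06 m, τ = 149.9 × 2.06 = 308.8 N·m clockwise.
Paint can: 5.93 × 9.8 = 58.11 N down at 1.67 m → arm 4.1 m, τ = 58.11 × 4.1 = 238.3 N·m clockwise.
Net load moment about support A = 1279 N·m clockwise.
Reaction R at support B is upward at 0 m, arm 5.77 m → moment R × 5.77 counterclockwise.
Setting net torque to zero: R × 5.77 = 1279 → R = 222 N.

R_B ≈ 222 N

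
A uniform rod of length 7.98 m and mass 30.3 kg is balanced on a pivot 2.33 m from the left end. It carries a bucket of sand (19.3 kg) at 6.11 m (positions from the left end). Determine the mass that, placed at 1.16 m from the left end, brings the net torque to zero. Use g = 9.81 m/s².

m ≈ 105 kg

Choose the pivot (at 2.33 m from the left end) as the axis so the support reaction has zero arm there.
Beam weight: 30.3 × 9.81 = 297.2 N down at 3.99 m → arm 1.66 m, τ = 297.2 × 1.66 = 493.4 N·m clockwise.
Bucket of sand: 19.3 × 9.81 = 189.3 N down at 6.11 m → arm 3.78 m, τ = 189.3 × 3.78 = 715.6 N·m clockwise.
Net moment of known loads = 1209 N·m clockwise.
An unknown mass m at 1.16 m has arm 1.17 m; its moment is m·g·1.17 counterclockwise.
Setting net torque to zero: m × 9.81 × 1.17 = 1209 → m = 1209 / (9.81 × 1.17) = 105 kg.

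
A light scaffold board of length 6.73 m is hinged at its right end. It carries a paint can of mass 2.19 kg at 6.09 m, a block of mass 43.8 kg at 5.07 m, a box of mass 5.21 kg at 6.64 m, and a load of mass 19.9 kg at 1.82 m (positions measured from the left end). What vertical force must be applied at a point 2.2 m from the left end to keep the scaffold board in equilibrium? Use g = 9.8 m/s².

About the right end:
Paint can: 2.19 × 9.8 = 21.46 N down at 6.09 m → arm 0.64 m, τ = 21.46 × 0.64 = 13.73 N·m counterclockwise.
Block: 43.8 × 9.8 = 429.2 N down at 5.07 m → arm 1.66 m, τ = 429.2 × 1.66 = 712.5 N·m counterclockwise.
Box: 5.21 × 9.8 = 51.06 N down at 6.64 m → arm 0.09 m, τ = 51.06 × 0.09 = 4.595 N·m counterclockwise.
Load: 19.9 × 9.8 = 195 N down at 1.82 m → arm 4.91 m, τ = 195 × 4.91 = 957.5 N·m counterclockwise.
Net moment of the loads = 1688 N·m counterclockwise.
The upward force F acts at a point 2.2 m from the left end, arm 4.53 m, giving F × 4.53 clockwise.
Setting net torque to zero: F × 4.53 = 1688 → F = 1688 / 4.53 = 373 N.

F ≈ 373 N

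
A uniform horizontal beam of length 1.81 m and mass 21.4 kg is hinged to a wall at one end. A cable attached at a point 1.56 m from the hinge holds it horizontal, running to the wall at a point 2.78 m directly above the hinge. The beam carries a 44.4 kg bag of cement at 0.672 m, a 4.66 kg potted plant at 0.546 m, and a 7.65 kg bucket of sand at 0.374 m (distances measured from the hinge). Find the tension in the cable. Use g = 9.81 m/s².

T ≈ 394 N

Take moments about the hinge.
Beam weight: 21.4 × 9.81 = 209.9 N down at 0.905 m → arm 0.905 m, τ = 209.9 × 0.905 = 190 N·m clockwise.
Bag of cement: 44.4 × 9.81 = 435.6 N down at 0.672 m → arm 0.672 m, τ = 435.6 × 0.672 = 292.7 N·m clockwise.
Potted plant: 4.66 × 9.81 = 45.71 N down at 0.546 m → arm 0.546 m, τ = 45.71 × 0.546 = 24.96 N·m clockwise.
Bucket of sand: 7.65 × 9.81 = 75.05 N down at 0.374 m → arm 0.374 m, τ = 75.05 × 0.374 = 28.07 N·m clockwise.
Total clockwise load moment = 535.7 N·m.
The cable tension T acts at 1.56 m; only its component perpendicular to the beam, T sinθ, produces torque. sinθ = h/√(h²+d²) = 2.78/√(2.78²+1.56²) = 0.8721.
Setting net torque to zero: T × 1.56 × 0.8721 = 535.7 → T = 535.7 / 1.36 = 394 N.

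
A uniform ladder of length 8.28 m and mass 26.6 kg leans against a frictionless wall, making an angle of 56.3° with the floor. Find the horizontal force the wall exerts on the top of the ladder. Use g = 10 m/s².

N_wall ≈ 88.7 N

Sum moments about the foot of the ladder (the floor normal and friction both act there and drop out).
Ladder weight 26.6×10 = 266 N acts at 4.14 m along the ladder; its horizontal arm is 4.14·cos56.3° = 2.297 m → τ = 611 N·m clockwise.
Wall normal N acts horizontally at the top; its moment arm is the height L sinθ = 8.28·sin56.3° = 6.889 m, counterclockwise.
For rotational equilibrium, N × 6.889 = 611, so N = 88.7 N.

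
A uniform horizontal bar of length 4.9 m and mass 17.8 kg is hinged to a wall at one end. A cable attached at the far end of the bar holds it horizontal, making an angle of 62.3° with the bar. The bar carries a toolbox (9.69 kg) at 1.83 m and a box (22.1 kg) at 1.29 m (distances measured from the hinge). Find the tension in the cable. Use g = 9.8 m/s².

Choose the hinge as the axis so the unknown hinge reaction has zero arm there.
Beam weight: 17.8 × 9.8 = 174.4 N down at 2.45 m → arm 2.45 m, τ = 174.4 × 2.45 = 427.3 N·m clockwise.
Toolbox: 9.69 × 9.8 = 94.96 N down at 1.83 m → arm 1.83 m, τ = 94.96 × 1.83 = 173.8 N·m clockwise.
Box: 22.1 × 9.8 = 216.6 N down at 1.29 m → arm 1.29 m, τ = 216.6 × 1.29 = 279.4 N·m clockwise.
Total clockwise load moment = 880.5 N·m.
The cable tension T acts at 4.9 m; only its component perpendicular to the bar, T sinθ, produces torque. sin 62.3° = 0.8854.
Στ = 0 ⇒ T × 4.9 × 0.8854 = 880.5 ⇒ T = 880.5 / 4.338 = 203 N.

T ≈ 203 N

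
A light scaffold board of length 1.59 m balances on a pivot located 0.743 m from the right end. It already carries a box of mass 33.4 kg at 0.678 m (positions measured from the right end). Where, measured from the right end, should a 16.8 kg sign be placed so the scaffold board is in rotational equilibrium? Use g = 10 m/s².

Take moments about the pivot (at 0.743 m from the right end).
Box: 33.4 × 10 = 334 N down at 0.678 m → arm 0.065 m, τ = 334 × 0.065 = 21.71 N·m clockwise.
Net moment of existing loads = 21.71 N·m clockwise.
The sign weighs 16.8 × 10 = 168 N and must supply an equal counterclockwise moment, so its lever arm about the pivot is 21.71 / 168 = 0.129 m.
That puts it at 0.743 + 0.129 = 0.872 m from the right end.

x ≈ 0.872 m from the right end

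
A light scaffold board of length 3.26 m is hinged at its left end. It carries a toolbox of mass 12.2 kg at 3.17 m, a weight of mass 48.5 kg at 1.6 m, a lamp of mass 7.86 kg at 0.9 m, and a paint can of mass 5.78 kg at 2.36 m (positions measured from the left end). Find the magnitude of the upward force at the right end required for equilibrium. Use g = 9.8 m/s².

F ≈ 412 N

Take moments about the left end.
Toolbox: 12.2 × 9.8 = 119.6 N down at 3.17 m → arm 3.17 m, τ = 119.6 × 3.17 = 379.1 N·m clockwise.
Weight: 48.5 × 9.8 = 475.3 N down at 1.6 m → arm 1.6 m, τ = 475.3 × 1.6 = 760.5 N·m clockwise.
Lamp: 7.86 × 9.8 = 77.03 N down at 0.9 m → arm 0.9 m, τ = 77.03 × 0.9 = 69.33 N·m clockwise.
Paint can: 5.78 × 9.8 = 56.64 N down at 2.36 m → arm 2.36 m, τ = 56.64 × 2.36 = 133.7 N·m clockwise.
Net moment of the loads = 1343 N·m clockwise.
The upward force F acts at the right end, arm 3.26 m, giving F × 3.26 counterclockwise.
Balancing moments: F × 3.26 = 1343, giving F = 1343 / 3.26 = 412 N.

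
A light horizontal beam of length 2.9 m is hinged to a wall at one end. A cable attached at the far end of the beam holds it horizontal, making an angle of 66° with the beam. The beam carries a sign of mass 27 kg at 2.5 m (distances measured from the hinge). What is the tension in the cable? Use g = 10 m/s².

T ≈ 255 N

Taking torques about the hinge:
Sign: 27 × 10 = 270 N down at 2.5 m → arm 2.5 m, τ = 270 × 2.5 = 675 N·m clockwise.
Total clockwise load moment = 675 N·m.
The cable tension T acts at 2.9 m; only its component perpendicular to the beam, T sinθ, produces torque. sin 66° = 0.9135.
Balancing moments: T × 2.9 × 0.9135 = 675, giving T = 675 / 2.649 = 255 N.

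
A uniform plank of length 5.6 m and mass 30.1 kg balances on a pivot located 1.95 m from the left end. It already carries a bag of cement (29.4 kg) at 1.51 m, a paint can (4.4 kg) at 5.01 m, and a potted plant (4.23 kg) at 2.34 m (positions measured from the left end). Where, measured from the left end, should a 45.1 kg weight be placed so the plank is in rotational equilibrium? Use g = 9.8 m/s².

x ≈ 1.33 m from the left end

Taking torques about the pivot (at 1.95 m from the left end):
Beam weight: 30.1 × 9.8 = 295 N down at 2.8 m → arm 0.85 m, τ = 295 × 0.85 = 250.8 N·m clockwise.
Bag of cement: 29.4 × 9.8 = 288.1 N down at 1.51 m → arm 0.44 m, τ = 288.1 × 0.44 = 126.8 N·m counterclockwise.
Paint can: 4.4 × 9.8 = 43.12 N down at 5.01 m → arm 3.06 m, τ = 43.12 × 3.06 = 131.9 N·m clockwise.
Potted plant: 4.23 × 9.8 = 41.45 N down at 2.34 m → arm 0.39 m, τ = 41.45 × 0.39 = 16.17 N·m clockwise.
Net moment of existing loads = 272.1 N·m clockwise.
The weight weighs 45.1 × 9.8 = 442 N and must supply an equal counterclockwise moment, so its lever arm about the pivot is 272.1 / 442 = 0.616 m.
That puts it at 1.95 − 0.616 = 1.33 m from the left end.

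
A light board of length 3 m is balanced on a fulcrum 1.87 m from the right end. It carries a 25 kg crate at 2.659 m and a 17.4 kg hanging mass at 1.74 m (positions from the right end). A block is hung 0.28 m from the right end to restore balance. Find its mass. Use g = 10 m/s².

m ≈ 11 kg

Taking torques about the fulcrum (at 1.87 m from the right end):
Crate: 25 × 10 = 250 N down at 2.659 m → arm 0.789 m, τ = 250 × 0.789 = 197.2 N·m counterclockwise.
Hanging mass: 17.4 × 10 = 174 N down at 1.74 m → arm 0.13 m, τ = 174 × 0.13 = 22.62 N·m clockwise.
Net moment of known loads = 174.6 N·m counterclockwise.
An unknown mass m at 0.28 m has arm 1.59 m; its moment is m·g·1.59 clockwise.
For rotational equilibrium, m × 10 × 1.59 = 174.6, so m = 174.6 / (10 × 1.59) = 11 kg.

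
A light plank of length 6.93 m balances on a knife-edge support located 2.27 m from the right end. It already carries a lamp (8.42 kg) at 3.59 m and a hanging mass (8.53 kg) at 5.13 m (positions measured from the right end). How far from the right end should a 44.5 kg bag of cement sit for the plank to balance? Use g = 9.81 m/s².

Taking torques about the knife-edge support (at 2.27 m from the right end):
Lamp: 8.42 × 9.81 = 82.6 N down at 3.59 m → arm 1.32 m, τ = 82.6 × 1.32 = 109 N·m counterclockwise.
Hanging mass: 8.53 × 9.81 = 83.68 N down at 5.13 m → arm 2.86 m, τ = 83.68 × 2.86 = 239.3 N·m counterclockwise.
Net moment of existing loads = 348.3 N·m counterclockwise.
The bag of cement weighs 44.5 × 9.81 = 436.5 N and must supply an equal clockwise moment, so its lever arm about the knife-edge support is 348.3 / 436.5 = 0.798 m.
That puts it at 2.27 − 0.798 = 1.47 m from the right end.

x ≈ 1.47 m from the right end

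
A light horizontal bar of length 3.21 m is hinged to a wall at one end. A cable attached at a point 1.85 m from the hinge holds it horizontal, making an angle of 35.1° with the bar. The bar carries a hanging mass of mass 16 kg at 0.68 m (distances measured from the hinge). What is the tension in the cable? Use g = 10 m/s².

Sum moments about the hinge (the unknown hinge reaction has zero arm there).
Hanging mass: 16 × 10 = 160 N down at 0.68 m → arm 0.68 m, τ = 160 × 0.68 = 108.8 N·m clockwise.
Total clockwise load moment = 108.8 N·m.
The cable tension T acts at 1.85 m; only its component perpendicular to the bar, T sinθ, produces torque. sin 35.1° = 0.575.
Setting net torque to zero: T × 1.85 × 0.575 = 108.8 → T = 108.8 / 1.064 = 102 N.

T ≈ 102 N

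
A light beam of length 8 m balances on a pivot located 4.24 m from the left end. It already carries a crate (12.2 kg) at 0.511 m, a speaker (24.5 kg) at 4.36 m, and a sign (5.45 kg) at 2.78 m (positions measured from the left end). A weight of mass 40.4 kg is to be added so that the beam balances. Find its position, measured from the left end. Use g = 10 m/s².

x ≈ 5.49 m from the left end

Choose the pivot (at 4.24 m from the left end) as the axis so the support reaction has zero arm there.
Crate: 12.2 × 10 = 122 N down at 0.511 m → arm 3.729 m, τ = 122 × 3.729 = 454.9 N·m counterclockwise.
Speaker: 24.5 × 10 = 245 N down at 4.36 m → arm 0.12 m, τ = 245 × 0.12 = 29.4 N·m clockwise.
Sign: 5.45 × 10 = 54.5 N down at 2.78 m → arm 1.46 m, τ = 54.5 × 1.46 = 79.57 N·m counterclockwise.
Net moment of existing loads = 505.1 N·m counterclockwise.
The weight weighs 40.4 × 10 = 404 N and must supply an equal clockwise moment, so its lever arm about the pivot is 505.1 / 404 = 1.25 m.
That puts it at 4.24 + 1.25 = 5.49 m from the left end.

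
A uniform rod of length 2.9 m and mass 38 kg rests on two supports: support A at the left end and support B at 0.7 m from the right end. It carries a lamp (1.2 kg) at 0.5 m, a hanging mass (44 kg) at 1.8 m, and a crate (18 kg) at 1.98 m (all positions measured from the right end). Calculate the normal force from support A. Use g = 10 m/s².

Sum moments about support B (its reaction then has zero moment arm).
Beam weight: 38 × 10 = 380 N down at 1.45 m → arm 0.75 m, τ = 380 × 0.75 = 285 N·m counterclockwise.
Lamp: 1.2 × 10 = 12 N down at 0.5 m → arm 0.2 m, τ = 12 × 0.2 = 2.4 N·m clockwise.
Hanging mass: 44 × 10 = 440 N down at 1.8 m → arm 1.1 m, τ = 440 × 1.1 = 484 N·m counterclockwise.
Crate: 18 × 10 = 180 N down at 1.98 m → arm 1.28 m, τ = 180 × 1.28 = 230.4 N·m counterclockwise.
Net load moment about support B = 997 N·m counterclockwise.
Reaction R at support A is upward at 2.9 m, arm 2.2 m → moment R × 2.2 clockwise.
For rotational equilibrium, R × 2.2 = 997, so R = 453 N.

R_A ≈ 453 N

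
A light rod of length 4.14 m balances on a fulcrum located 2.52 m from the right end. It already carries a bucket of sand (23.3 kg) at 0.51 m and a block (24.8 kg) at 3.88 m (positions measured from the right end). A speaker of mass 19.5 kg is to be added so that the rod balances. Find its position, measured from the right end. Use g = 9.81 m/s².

Sum moments about the fulcrum (at 2.52 m from the right end) (the support reaction has zero arm there).
Bucket of sand: 23.3 × 9.81 = 228.6 N down at 0.51 m → arm 2.01 m, τ = 228.6 × 2.01 = 459.5 N·m clockwise.
Block: 24.8 × 9.81 = 243.3 N down at 3.88 m → arm 1.36 m, τ = 243.3 × 1.36 = 330.9 N·m counterclockwise.
Net moment of existing loads = 128.6 N·m clockwise.
The speaker weighs 19.5 × 9.81 = 191.3 N and must supply an equal counterclockwise moment, so its lever arm about the fulcrum is 128.6 / 191.3 = 0.672 m.
That puts it at 2.52 + 0.672 = 3.19 m from the right end.

x ≈ 3.19 m from the right end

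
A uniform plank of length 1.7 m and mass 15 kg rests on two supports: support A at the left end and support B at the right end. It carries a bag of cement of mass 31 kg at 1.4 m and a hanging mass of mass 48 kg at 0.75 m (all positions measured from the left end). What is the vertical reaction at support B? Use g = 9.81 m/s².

R_B ≈ 532 N

Take moments about support A.
Beam weight: 15 × 9.81 = 147.2 N down at 0.85 m → arm 0.85 m, τ = 147.2 × 0.85 = 125.1 N·m clockwise.
Bag of cement: 31 × 9.81 = 304.1 N down at 1.4 m → arm 1.4 m, τ = 304.1 × 1.4 = 425.7 N·m clockwise.
Hanging mass: 48 × 9.81 = 470.9 N down at 0.75 m → arm 0.75 m, τ = 470.9 × 0.75 = 353.2 N·m clockwise.
Net load moment about support A = 904 N·m clockwise.
Reaction R at support B is upward at 1.7 m, arm 1.7 m → moment R × 1.7 counterclockwise.
For rotational equilibrium, R × 1.7 = 904, so R = 532 N.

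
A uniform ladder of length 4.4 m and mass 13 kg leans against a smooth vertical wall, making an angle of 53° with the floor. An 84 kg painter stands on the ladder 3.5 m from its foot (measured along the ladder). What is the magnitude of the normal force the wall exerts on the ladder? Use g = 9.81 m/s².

N_wall ≈ 542 N

Taking torques about the foot of the ladder:
Ladder weight 13×9.81 = 127.5 N acts at 2.2 m along the ladder; its horizontal arm is 2.2·cos53° = 1.324 m → τ = 168.8 N·m clockwise.
Painter: 84×9.81 = 824 N at 3.5 m → arm 2.106 m → τ = 1735 N·m clockwise.
Wall normal N acts horizontally at the top; its moment arm is the height L sinθ = 4.4·sin53° = 3.514 m, counterclockwise.
Στ = 0 ⇒ N × 3.514 = 1904 ⇒ N = 542 N.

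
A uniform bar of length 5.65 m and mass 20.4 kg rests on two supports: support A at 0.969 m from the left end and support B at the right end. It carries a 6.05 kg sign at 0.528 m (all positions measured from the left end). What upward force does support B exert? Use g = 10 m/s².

About support A:
Beam weight: 20.4 × 10 = 204 N down at 2.825 m → arm 1.856 m, τ = 204 × 1.856 = 378.6 N·m clockwise.
Sign: 6.05 × 10 = 60.5 N down at 0.528 m → arm 0.441 m, τ = 60.5 × 0.441 = 26.68 N·m counterclockwise.
Net load moment about support A = 351.9 N·m clockwise.
Reaction R at support B is upward at 5.65 m, arm 4.681 m → moment R × 4.681 counterclockwise.
Balancing moments: R × 4.681 = 351.9, giving R = 75.2 N.

R_B ≈ 75.2 N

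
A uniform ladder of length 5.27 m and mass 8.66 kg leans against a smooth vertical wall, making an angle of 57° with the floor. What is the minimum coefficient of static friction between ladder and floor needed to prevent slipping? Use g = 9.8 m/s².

μ_min ≈ 0.325

Take moments about the foot of the ladder.
Ladder weight 8.66×9.8 = 84.87 N acts at 2.635 m along the ladder; its horizontal arm is 2.635·cos57° = 1.435 m → τ = 121.8 N·m clockwise.
Wall normal N acts horizontally at the top; its moment arm is the height L sinθ = 5.27·sin57° = 4.42 m, counterclockwise.
Setting net torque to zero: N × 4.42 = 121.8 → N = 27.56 N.
ΣFx = 0 ⇒ f = N_wall = 27.56 N. ΣFy = 0 ⇒ N_floor = 84.87 N.
μ_min = f / N_floor = 27.56 / 84.87 = 0.325.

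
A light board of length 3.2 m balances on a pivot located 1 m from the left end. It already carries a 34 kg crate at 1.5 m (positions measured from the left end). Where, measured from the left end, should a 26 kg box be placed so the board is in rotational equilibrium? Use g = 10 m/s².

x ≈ 0.346 m from the left end

Take moments about the pivot (at 1 m from the left end).
Crate: 34 × 10 = 340 N down at 1.5 m → arm 0.5 m, τ = 340 × 0.5 = 170 N·m clockwise.
Net moment of existing loads = 170 N·m clockwise.
The box weighs 26 × 10 = 260 N and must supply an equal counterclockwise moment, so its lever arm about the pivot is 170 / 260 = 0.654 m.
That puts it at 1 − 0.654 = 0.346 m from the left end.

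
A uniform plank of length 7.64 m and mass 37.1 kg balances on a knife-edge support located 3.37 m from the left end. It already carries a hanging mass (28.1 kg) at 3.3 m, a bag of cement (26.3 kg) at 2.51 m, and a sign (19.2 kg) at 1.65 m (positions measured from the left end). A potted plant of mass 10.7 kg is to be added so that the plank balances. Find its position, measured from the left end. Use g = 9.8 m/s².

Sum moments about the knife-edge support (at 3.37 m from the left end) (the support reaction has zero arm there).
Beam weight: 37.1 × 9.8 = 363.6 N down at 3.82 m → arm 0.45 m, τ = 363.6 × 0.45 = 163.6 N·m clockwise.
Hanging mass: 28.1 × 9.8 = 275.4 N down at 3.3 m → arm 0.07 m, τ = 275.4 × 0.07 = 19.28 N·m counterclockwise.
Bag of cement: 26.3 × 9.8 = 257.7 N down at 2.51 m → arm 0.86 m, τ = 257.7 × 0.86 = 221.6 N·m counterclockwise.
Sign: 19.2 × 9.8 = 188.2 N down at 1.65 m → arm 1.72 m, τ = 188.2 × 1.72 = 323.7 N·m counterclockwise.
Net moment of existing loads = 401 N·m counterclockwise.
The potted plant weighs 10.7 × 9.8 = 104.9 N and must supply an equal clockwise moment, so its lever arm about the knife-edge support is 401 / 104.9 = 3.82 m.
That puts it at 3.37 + 3.82 = 7.19 m from the left end.

x ≈ 7.19 m from the left end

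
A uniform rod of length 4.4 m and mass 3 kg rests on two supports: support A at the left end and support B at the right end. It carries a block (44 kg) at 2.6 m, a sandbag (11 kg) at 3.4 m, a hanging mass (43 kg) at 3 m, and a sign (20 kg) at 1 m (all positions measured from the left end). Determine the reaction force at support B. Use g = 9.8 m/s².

R_B ≈ 685 N

Sum moments about support A (its reaction then has zero moment arm).
Beam weight: 3 × 9.8 = 29.4 N down at 2.2 m → arm 2.2 m, τ = 29.4 × 2.2 = 64.68 N·m clockwise.
Block: 44 × 9.8 = 431.2 N down at 2.6 m → arm 2.6 m, τ = 431.2 × 2.6 = 1121 N·m clockwise.
Sandbag: 11 × 9.8 = 107.8 N down at 3.4 m → arm 3.4 m, τ = 107.8 × 3.4 = 366.5 N·m clockwise.
Hanging mass: 43 × 9.8 = 421.4 N down at 3 m → arm 3 m, τ = 421.4 × 3 = 1264 N·m clockwise.
Sign: 20 × 9.8 = 196 N down at 1 m → arm 1 m, τ = 196 × 1 = 196 N·m clockwise.
Net load moment about support A = 3012 N·m clockwise.
Reaction R at support B is upward at 4.4 m, arm 4.4 m → moment R × 4.4 counterclockwise.
Setting net torque to zero: R × 4.4 = 3012 → R = 685 N.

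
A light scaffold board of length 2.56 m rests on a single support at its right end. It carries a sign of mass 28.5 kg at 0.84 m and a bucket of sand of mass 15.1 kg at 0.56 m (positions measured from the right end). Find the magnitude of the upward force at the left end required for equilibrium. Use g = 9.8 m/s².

Sum moments about the right end (the unknown pivot reaction has zero arm there).
Sign: 28.5 × 9.8 = 279.3 N down at 0.84 m → arm 0.84 m, τ = 279.3 × 0.84 = 234.6 N·m counterclockwise.
Bucket of sand: 15.1 × 9.8 = 148 N down at 0.56 m → arm 0.56 m, τ = 148 × 0.56 = 82.88 N·m counterclockwise.
Net moment of the loads = 317.5 N·m counterclockwise.
The upward force F acts at the left end, arm 2.56 m, giving F × 2.56 clockwise.
Balancing moments: F × 2.56 = 317.5, giving F = 317.5 / 2.56 = 124 N.

F ≈ 124 N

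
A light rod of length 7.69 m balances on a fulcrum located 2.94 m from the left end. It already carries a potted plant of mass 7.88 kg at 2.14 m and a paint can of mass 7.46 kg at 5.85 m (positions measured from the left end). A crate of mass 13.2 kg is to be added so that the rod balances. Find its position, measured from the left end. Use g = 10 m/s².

About the fulcrum (at 2.94 m from the left end):
Potted plant: 7.88 × 10 = 78.8 N down at 2.14 m → arm 0.8 m, τ = 78.8 × 0.8 = 63.04 N·m counterclockwise.
Paint can: 7.46 × 10 = 74.6 N down at 5.85 m → arm 2.91 m, τ = 74.6 × 2.91 = 217.1 N·m clockwise.
Net moment of existing loads = 154.1 N·m clockwise.
The crate weighs 13.2 × 10 = 132 N and must supply an equal counterclockwise moment, so its lever arm about the fulcrum is 154.1 / 132 = 1.17 m.
That puts it at 2.94 − 1.17 = 1.77 m from the left end.

x ≈ 1.77 m from the left end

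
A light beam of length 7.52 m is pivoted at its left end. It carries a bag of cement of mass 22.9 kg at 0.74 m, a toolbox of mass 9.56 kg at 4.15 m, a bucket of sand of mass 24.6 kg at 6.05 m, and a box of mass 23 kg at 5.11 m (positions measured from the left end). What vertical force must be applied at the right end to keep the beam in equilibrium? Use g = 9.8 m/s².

F ≈ 421 N

Sum moments about the left end (the unknown pivot reaction has zero arm there).
Bag of cement: 22.9 × 9.8 = 224.4 N down at 0.74 m → arm 0.74 m, τ = 224.4 × 0.74 = 166.1 N·m clockwise.
Toolbox: 9.56 × 9.8 = 93.69 N down at 4.15 m → arm 4.15 m, τ = 93.69 × 4.15 = 388.8 N·m clockwise.
Bucket of sand: 24.6 × 9.8 = 241.1 N down at 6.05 m → arm 6.05 m, τ = 241.1 × 6.05 = 1459 N·m clockwise.
Box: 23 × 9.8 = 225.4 N down at 5.11 m → arm 5.11 m, τ = 225.4 × 5.11 = 1152 N·m clockwise.
Net moment of the loads = 3166 N·m clockwise.
The upward force F acts at the right end, arm 7.52 m, giving F × 7.52 counterclockwise.
For rotational equilibrium, F × 7.52 = 3166, so F = 3166 / 7.52 = 421 N.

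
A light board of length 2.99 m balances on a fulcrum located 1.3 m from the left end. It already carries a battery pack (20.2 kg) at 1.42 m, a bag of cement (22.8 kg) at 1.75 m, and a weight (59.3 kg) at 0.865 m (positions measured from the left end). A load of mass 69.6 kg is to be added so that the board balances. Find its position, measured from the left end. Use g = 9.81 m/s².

Taking torques about the fulcrum (at 1.3 m from the left end):
Battery pack: 20.2 × 9.81 = 198.2 N down at 1.42 m → arm 0.12 m, τ = 198.2 × 0.12 = 23.78 N·m clockwise.
Bag of cement: 22.8 × 9.81 = 223.7 N down at 1.75 m → arm 0.45 m, τ = 223.7 × 0.45 = 100.7 N·m clockwise.
Weight: 59.3 × 9.81 = 581.7 N down at 0.865 m → arm 0.435 m, τ = 581.7 × 0.435 = 253 N·m counterclockwise.
Net moment of existing loads = 128.5 N·m counterclockwise.
The load weighs 69.6 × 9.81 = 682.8 N and must supply an equal clockwise moment, so its lever arm about the fulcrum is 128.5 / 682.8 = 0.188 m.
That puts it at 1.3 + 0.188 = 1.49 m from the left end.

x ≈ 1.49 m from the left end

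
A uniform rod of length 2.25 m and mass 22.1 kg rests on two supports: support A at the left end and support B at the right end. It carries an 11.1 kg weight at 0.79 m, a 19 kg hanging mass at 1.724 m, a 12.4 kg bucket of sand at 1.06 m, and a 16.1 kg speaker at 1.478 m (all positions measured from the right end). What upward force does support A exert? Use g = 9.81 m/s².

Choose support B as the axis so its reaction then has zero moment arm.
Beam weight: 22.1 × 9.81 = 216.8 N down at 1.125 m → arm 1.125 m, τ = 216.8 × 1.125 = 243.9 N·m counterclockwise.
Weight: 11.1 × 9.81 = 108.9 N down at 0.79 m → arm 0.79 m, τ = 108.9 × 0.79 = 86.03 N·m counterclockwise.
Hanging mass: 19 × 9.81 = 186.4 N down at 1.724 m → arm 1.724 m, τ = 186.4 × 1.724 = 321.4 N·m counterclockwise.
Bucket of sand: 12.4 × 9.81 = 121.6 N down at 1.06 m → arm 1.06 m, τ = 121.6 × 1.06 = 128.9 N·m counterclockwise.
Speaker: 16.1 × 9.81 = 157.9 N down at 1.478 m → arm 1.478 m, τ = 157.9 × 1.478 = 233.4 N·m counterclockwise.
Net load moment about support B = 1014 N·m counterclockwise.
Reaction R at support A is upward at 2.25 m, arm 2.25 m → moment R × 2.25 clockwise.
Balancing moments: R × 2.25 = 1014, giving R = 451 N.

R_A ≈ 451 N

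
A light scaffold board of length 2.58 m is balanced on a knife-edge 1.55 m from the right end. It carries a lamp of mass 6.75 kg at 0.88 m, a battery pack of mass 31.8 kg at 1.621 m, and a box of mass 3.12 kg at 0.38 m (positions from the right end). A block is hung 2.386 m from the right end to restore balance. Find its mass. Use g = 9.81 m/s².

m ≈ 7.08 kg

Choose the knife-edge (at 1.55 m from the right end) as the axis so the support reaction has zero arm there.
Lamp: 6.75 × 9.81 = 66.22 N down at 0.88 m → arm 0.67 m, τ = 66.22 × 0.67 = 44.37 N·m clockwise.
Battery pack: 31.8 × 9.81 = 312 N down at 1.621 m → arm 0.071 m, τ = 312 × 0.071 = 22.15 N·m counterclockwise.
Box: 3.12 × 9.81 = 30.61 N down at 0.38 m → arm 1.17 m, τ = 30.61 × 1.17 = 35.81 N·m clockwise.
Net moment of known loads = 58.03 N·m clockwise.
An unknown mass m at 2.386 m has arm 0.836 m; its moment is m·g·0.836 counterclockwise.
For rotational equilibrium, m × 9.81 × 0.836 = 58.03, so m = 58.03 / (9.81 × 0.836) = 7.08 kg.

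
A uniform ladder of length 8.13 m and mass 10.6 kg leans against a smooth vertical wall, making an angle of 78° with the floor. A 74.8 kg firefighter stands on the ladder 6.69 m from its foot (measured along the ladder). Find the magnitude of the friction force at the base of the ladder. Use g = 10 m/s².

f ≈ 142 N

Choose the foot of the ladder as the axis so the floor normal and friction both act there and drop out.
Ladder weight 10.6×10 = 106 N acts at 4.065 m along the ladder; its horizontal arm is 4.065·cos78° = 0.8452 m → τ = 89.59 N·m clockwise.
Firefighter: 74.8×10 = 748 N at 6.69 m → arm 1.391 m → τ = 1040 N·m clockwise.
Wall normal N acts horizontally at the top; its moment arm is the height L sinθ = 8.13·sin78° = 7.952 m, counterclockwise.
Balancing moments: N × 7.952 = 1130, giving N = 142 N.
ΣFx = 0: friction at the foot balances the wall's push, so f = N_wall = 142 N.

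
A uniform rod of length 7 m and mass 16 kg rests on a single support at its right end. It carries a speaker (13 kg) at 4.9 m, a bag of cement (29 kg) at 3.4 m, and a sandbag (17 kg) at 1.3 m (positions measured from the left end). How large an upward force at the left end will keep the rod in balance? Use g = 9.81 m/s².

F ≈ 399 N

About the right end:
Beam weight: 16 × 9.81 = 157 N down at 3.5 m → arm 3.5 m, τ = 157 × 3.5 = 549.5 N·m counterclockwise.
Speaker: 13 × 9.81 = 127.5 N down at 4.9 m → arm 2.1 m, τ = 127.5 × 2.1 = 267.8 N·m counterclockwise.
Bag of cement: 29 × 9.81 = 284.5 N down at 3.4 m → arm 3.6 m, τ = 284.5 × 3.6 = 1024 N·m counterclockwise.
Sandbag: 17 × 9.81 = 166.8 N down at 1.3 m → arm 5.7 m, τ = 166.8 × 5.7 = 950.8 N·m counterclockwise.
Net moment of the loads = 2792 N·m counterclockwise.
The upward force F acts at the left end, arm 7 m, giving F × 7 clockwise.
For rotational equilibrium, F × 7 = 2792, so F = 2792 / 7 = 399 N.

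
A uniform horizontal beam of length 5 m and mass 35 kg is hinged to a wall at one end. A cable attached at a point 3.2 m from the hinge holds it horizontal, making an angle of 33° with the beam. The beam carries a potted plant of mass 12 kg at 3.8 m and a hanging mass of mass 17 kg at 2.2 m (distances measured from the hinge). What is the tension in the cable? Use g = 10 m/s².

T ≈ 978 N

About the hinge:
Beam weight: 35 × 10 = 350 N down at 2.5 m → arm 2.5 m, τ = 350 × 2.5 = 875 N·m clockwise.
Potted plant: 12 × 10 = 120 N down at 3.8 m → arm 3.8 m, τ = 120 × 3.8 = 456 N·m clockwise.
Hanging mass: 17 × 10 = 170 N down at 2.2 m → arm 2.2 m, τ = 170 × 2.2 = 374 N·m clockwise.
Total clockwise load moment = 1705 N·m.
The cable tension T acts at 3.2 m; only its component perpendicular to the beam, T sinθ, produces torque. sin 33° = 0.5446.
For rotational equilibrium, T × 3.2 × 0.5446 = 1705, so T = 1705 / 1.743 = 978 N.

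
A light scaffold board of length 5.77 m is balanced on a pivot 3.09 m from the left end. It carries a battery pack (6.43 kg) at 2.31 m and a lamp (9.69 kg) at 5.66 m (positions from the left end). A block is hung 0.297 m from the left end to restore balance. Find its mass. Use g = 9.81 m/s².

Sum moments about the pivot (at 3.09 m from the left end) (the support reaction has zero arm there).
Battery pack: 6.43 × 9.81 = 63.08 N down at 2.31 m → arm 0.78 m, τ = 63.08 × 0.78 = 49.2 N·m counterclockwise.
Lamp: 9.69 × 9.81 = 95.06 N down at 5.66 m → arm 2.57 m, τ = 95.06 × 2.57 = 244.3 N·m clockwise.
Net moment of known loads = 195.1 N·m clockwise.
An unknown mass m at 0.297 m has arm 2.793 m; its moment is m·g·2.793 counterclockwise.
Balancing moments: m × 9.81 × 2.793 = 195.1, giving m = 195.1 / (9.81 × 2.793) = 7.12 kg.

m ≈ 7.12 kg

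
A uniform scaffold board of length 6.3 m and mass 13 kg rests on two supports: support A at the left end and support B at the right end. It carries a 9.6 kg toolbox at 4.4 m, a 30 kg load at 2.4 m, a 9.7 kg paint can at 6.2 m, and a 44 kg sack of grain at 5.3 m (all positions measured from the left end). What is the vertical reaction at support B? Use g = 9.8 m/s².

R_B ≈ 698 N

Sum moments about support A (its reaction then has zero moment arm).
Beam weight: 13 × 9.8 = 127.4 N down at 3.15 m → arm 3.15 m, τ = 127.4 × 3.15 = 401.3 N·m clockwise.
Toolbox: 9.6 × 9.8 = 94.08 N down at 4.4 m → arm 4.4 m, τ = 94.08 × 4.4 = 414 N·m clockwise.
Load: 30 × 9.8 = 294 N down at 2.4 m → arm 2.4 m, τ = 294 × 2.4 = 705.6 N·m clockwise.
Paint can: 9.7 × 9.8 = 95.06 N down at 6.2 m → arm 6.2 m, τ = 95.06 × 6.2 = 589.4 N·m clockwise.
Sack of grain: 44 × 9.8 = 431.2 N down at 5.3 m → arm 5.3 m, τ = 431.2 × 5.3 = 2285 N·m clockwise.
Net load moment about support A = 4395 N·m clockwise.
Reaction R at support B is upward at 6.3 m, arm 6.3 m → moment R × 6.3 counterclockwise.
Στ = 0 ⇒ R × 6.3 = 4395 ⇒ R = 698 N.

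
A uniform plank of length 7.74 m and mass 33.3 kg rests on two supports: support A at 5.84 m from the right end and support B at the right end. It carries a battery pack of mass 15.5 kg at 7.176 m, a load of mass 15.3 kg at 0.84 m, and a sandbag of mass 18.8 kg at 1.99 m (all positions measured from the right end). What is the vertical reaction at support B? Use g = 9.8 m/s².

R_B ≈ 325 N

Choose support A as the axis so its reaction then has zero moment arm.
Beam weight: 33.3 × 9.8 = 326.3 N down at 3.87 m → arm 1.97 m, τ = 326.3 × 1.97 = 642.8 N·m clockwise.
Battery pack: 15.5 × 9.8 = 151.9 N down at 7.176 m → arm 1.336 m, τ = 151.9 × 1.336 = 202.9 N·m counterclockwise.
Load: 15.3 × 9.8 = 149.9 N down at 0.84 m → arm 5 m, τ = 149.9 × 5 = 749.5 N·m clockwise.
Sandbag: 18.8 × 9.8 = 184.2 N down at 1.99 m → arm 3.85 m, τ = 184.2 × 3.85 = 709.2 N·m clockwise.
Net load moment about support A = 1899 N·m clockwise.
Reaction R at support B is upward at 0 m, arm 5.84 m → moment R × 5.84 counterclockwise.
Στ = 0 ⇒ R × 5.84 = 1899 ⇒ R = 325 N.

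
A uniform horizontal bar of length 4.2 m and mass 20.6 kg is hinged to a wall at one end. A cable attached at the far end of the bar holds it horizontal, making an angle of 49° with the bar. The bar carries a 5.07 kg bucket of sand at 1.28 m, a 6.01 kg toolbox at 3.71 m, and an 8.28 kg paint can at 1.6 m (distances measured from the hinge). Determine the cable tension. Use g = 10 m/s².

T ≈ 269 N

Choose the hinge as the axis so the unknown hinge reaction has zero arm there.
Beam weight: 20.6 × 10 = 206 N down at 2.1 m → arm 2.1 m, τ = 206 × 2.1 = 432.6 N·m clockwise.
Bucket of sand: 5.07 × 10 = 50.7 N down at 1.28 m → arm 1.28 m, τ = 50.7 × 1.28 = 64.9 N·m clockwise.
Toolbox: 6.01 × 10 = 60.1 N down at 3.71 m → arm 3.71 m, τ = 60.1 × 3.71 = 223 N·m clockwise.
Paint can: 8.28 × 10 = 82.8 N down at 1.6 m → arm 1.6 m, τ = 82.8 × 1.6 = 132.5 N·m clockwise.
Total clockwise load moment = 853 N·m.
The cable tension T acts at 4.2 m; only its component perpendicular to the bar, T sinθ, produces torque. sin 49° = 0.7547.
For rotational equilibrium, T × 4.2 × 0.7547 = 853, so T = 853 / 3.17 = 269 N.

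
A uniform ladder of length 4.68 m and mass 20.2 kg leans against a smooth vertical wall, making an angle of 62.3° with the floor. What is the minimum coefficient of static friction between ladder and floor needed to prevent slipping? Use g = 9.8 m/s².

About the foot of the ladder:
Ladder weight 20.2×9.8 = 198 N acts at 2.34 m along the ladder; its horizontal arm is 2.34·cos62.3° = 1.088 m → τ = 215.4 N·m clockwise.
Wall normal N acts horizontally at the top; its moment arm is the height L sinθ = 4.68·sin62.3° = 4.144 m, counterclockwise.
Στ = 0 ⇒ N × 4.144 = 215.4 ⇒ N = 51.98 N.
ΣFx = 0 ⇒ f = N_wall = 51.98 N. ΣFy = 0 ⇒ N_floor = 198 N.
μ_min = f / N_floor = 51.98 / 198 = 0.263.

μ_min ≈ 0.263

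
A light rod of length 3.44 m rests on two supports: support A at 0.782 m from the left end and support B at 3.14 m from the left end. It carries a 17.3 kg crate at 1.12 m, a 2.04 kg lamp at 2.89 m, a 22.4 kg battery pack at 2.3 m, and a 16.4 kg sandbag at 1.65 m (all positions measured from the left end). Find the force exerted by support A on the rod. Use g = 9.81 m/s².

About support B:
Crate: 17.3 × 9.81 = 169.7 N down at 1.12 m → arm 2.02 m, τ = 169.7 × 2.02 = 342.8 N·m counterclockwise.
Lamp: 2.04 × 9.81 = 20.01 N down at 2.89 m → arm 0.25 m, τ = 20.01 × 0.25 = 5.003 N·m counterclockwise.
Battery pack: 22.4 × 9.81 = 219.7 N down at 2.3 m → arm 0.84 m, τ = 219.7 × 0.84 = 184.5 N·m counterclockwise.
Sandbag: 16.4 × 9.81 = 160.9 N down at 1.65 m → arm 1.49 m, τ = 160.9 × 1.49 = 239.7 N·m counterclockwise.
Net load moment about support B = 772 N·m counterclockwise.
Reaction R at support A is upward at 0.782 m, arm 2.358 m → moment R × 2.358 clockwise.
Setting net torque to zero: R × 2.358 = 772 → R = 327 N.

R_A ≈ 327 N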